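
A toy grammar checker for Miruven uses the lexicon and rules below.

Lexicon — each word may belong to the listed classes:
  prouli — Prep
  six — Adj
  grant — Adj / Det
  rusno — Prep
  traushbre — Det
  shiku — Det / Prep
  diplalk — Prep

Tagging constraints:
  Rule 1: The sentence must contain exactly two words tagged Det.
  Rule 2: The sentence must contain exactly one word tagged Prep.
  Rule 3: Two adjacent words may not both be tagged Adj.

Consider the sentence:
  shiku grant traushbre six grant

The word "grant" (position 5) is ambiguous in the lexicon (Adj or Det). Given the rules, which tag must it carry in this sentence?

Candidates per position — 1:shiku {Det,Prep}; 2:grant {Adj,Det}; 3:traushbre {Det}; 4:six {Adj}; 5:grant {Adj,Det}.
Position 1: tagging it Det would leave rule 2 unsatisfiable, so it must be Prep.
Position 5: tagging it Adj would leave rule 3 unsatisfiable, so it must be Det.
Position 2: tagging it Det would leave rule 1 unsatisfiable, so it must be Adj.
The unique satisfying tagging is: Prep Adj Det Adj Det.
Check: rule 1 holds; rule 2 holds; rule 3 holds.

Det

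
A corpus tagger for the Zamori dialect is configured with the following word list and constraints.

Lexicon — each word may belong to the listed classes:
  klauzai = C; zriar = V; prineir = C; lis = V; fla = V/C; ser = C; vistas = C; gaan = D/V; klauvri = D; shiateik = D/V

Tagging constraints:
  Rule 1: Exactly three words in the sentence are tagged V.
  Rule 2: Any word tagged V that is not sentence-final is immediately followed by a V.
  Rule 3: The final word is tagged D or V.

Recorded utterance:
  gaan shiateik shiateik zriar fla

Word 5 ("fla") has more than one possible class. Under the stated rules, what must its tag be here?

V

Candidates per position — 1:gaan {D,V}; 2:shiateik {D,V}; 3:shiateik {D,V}; 4:zriar {V}; 5:fla {V,C}.
Position 5: tagging it C would leave rule 2 unsatisfiable, so it must be V.
The remaining ambiguous positions (1, 2, 3) are resolved jointly — only one combination satisfies every rule.
So the tagging must be: D D V V V.
Verifying each rule — rule 1 ✓; rule 2 ✓; rule 3 ✓.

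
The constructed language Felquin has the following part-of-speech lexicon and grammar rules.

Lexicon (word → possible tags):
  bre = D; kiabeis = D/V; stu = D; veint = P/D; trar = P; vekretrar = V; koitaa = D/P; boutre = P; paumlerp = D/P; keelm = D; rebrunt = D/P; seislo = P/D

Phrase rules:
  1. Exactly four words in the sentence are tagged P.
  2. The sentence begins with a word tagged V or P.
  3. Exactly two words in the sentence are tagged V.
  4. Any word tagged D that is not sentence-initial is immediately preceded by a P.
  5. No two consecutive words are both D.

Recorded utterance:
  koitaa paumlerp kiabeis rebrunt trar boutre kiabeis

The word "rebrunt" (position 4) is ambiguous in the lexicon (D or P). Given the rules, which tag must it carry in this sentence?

P

Candidates per position — 1:koitaa {D,P}; 2:paumlerp {D,P}; 3:kiabeis {D,V}; 4:rebrunt {D,P}; 5:trar {P}; 6:boutre {P}; 7:kiabeis {D,V}.
At position 1, choosing D makes rule 2 impossible to satisfy; hence P.
At position 3, choosing D makes rule 3 impossible to satisfy; hence V.
At position 4, choosing D makes rule 4 impossible to satisfy; hence P.
At position 7, choosing D makes rule 3 impossible to satisfy; hence V.
At position 2, choosing P makes rule 1 impossible to satisfy; hence D.
So the tagging must be: P D V P P P V.
Verifying each rule — rule 1 ok; rule 2 ok; rule 3 ok; rule 4 ok; rule 5 ok.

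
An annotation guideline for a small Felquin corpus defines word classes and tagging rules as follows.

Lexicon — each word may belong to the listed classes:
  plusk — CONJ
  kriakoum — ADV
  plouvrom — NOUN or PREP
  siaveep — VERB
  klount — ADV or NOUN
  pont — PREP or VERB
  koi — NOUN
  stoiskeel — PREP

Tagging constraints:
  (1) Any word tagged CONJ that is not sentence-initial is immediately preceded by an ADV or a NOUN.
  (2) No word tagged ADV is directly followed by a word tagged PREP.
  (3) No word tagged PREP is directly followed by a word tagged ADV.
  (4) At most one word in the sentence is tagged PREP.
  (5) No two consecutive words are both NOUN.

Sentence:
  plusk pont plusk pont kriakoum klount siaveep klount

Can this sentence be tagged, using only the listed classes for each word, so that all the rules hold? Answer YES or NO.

NO

Candidates per position — 1:plusk {CONJ}; 2:pont {PREP,VERB}; 3:plusk {CONJ}; 4:pont {PREP,VERB}; 5:kriakoum {ADV}; 6:klount {ADV,NOUN}; 7:siaveep {VERB}; 8:klount {ADV,NOUN}.
Rule 1 cannot be satisfied by any choice of tags from the lexicon.
So there is no consistent tagging.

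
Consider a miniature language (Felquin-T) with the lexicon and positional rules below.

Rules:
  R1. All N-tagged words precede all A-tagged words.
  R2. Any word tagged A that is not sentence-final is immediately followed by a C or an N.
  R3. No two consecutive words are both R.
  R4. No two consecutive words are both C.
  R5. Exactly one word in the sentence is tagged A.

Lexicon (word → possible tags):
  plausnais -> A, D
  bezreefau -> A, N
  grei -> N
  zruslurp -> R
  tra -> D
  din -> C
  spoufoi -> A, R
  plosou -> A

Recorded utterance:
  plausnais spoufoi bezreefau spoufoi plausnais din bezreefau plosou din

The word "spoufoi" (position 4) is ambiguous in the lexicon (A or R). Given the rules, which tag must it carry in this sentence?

Candidates per position — 1:plausnais {A,D}; 2:spoufoi {A,R}; 3:bezreefau {A,N}; 4:spoufoi {A,R}; 5:plausnais {A,D}; 6:din {C}; 7:bezreefau {A,N}; 8:plosou {A}; 9:din {C}.
If word 1 were A, no tagging could satisfy rule 2; so word 1 is D.
If word 2 were A, no tagging could satisfy rule 5; so word 2 is R.
If word 3 were A, no tagging could satisfy rule 2; so word 3 is N.
If word 4 were A, no tagging could satisfy rule 2; so word 4 is R.
If word 5 were A, no tagging could satisfy rule 5; so word 5 is D.
If word 7 were A, no tagging could satisfy rule 2; so word 7 is N.
The only consistent sequence is: D R N R D C N A C.
Check: rule 1 satisfied; rule 2 satisfied; rule 3 satisfied; rule 4 satisfied; rule 5 satisfied.

R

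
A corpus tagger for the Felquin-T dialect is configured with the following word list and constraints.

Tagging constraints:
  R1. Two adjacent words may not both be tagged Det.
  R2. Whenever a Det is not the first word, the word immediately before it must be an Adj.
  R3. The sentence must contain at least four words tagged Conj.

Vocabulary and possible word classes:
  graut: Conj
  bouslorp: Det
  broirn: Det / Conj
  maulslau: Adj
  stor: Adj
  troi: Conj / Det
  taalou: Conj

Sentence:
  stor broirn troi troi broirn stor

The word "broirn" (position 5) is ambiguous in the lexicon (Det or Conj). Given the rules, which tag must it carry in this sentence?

Candidates per position — 1:stor {Adj}; 2:broirn {Det,Conj}; 3:troi {Conj,Det}; 4:troi {Conj,Det}; 5:broirn {Det,Conj}; 6:stor {Adj}.
Word 2 cannot be Det — rule 3 would then fail for every completion. It is Conj.
Word 3 cannot be Det — rule 2 would then fail for every completion. It is Conj.
Word 4 cannot be Det — rule 2 would then fail for every completion. It is Conj.
Word 5 cannot be Det — rule 2 would then fail for every completion. It is Conj.
The only consistent sequence is: Adj Conj Conj Conj Conj Adj.
Rule-by-rule: rule 1 satisfied; rule 2 satisfied; rule 3 satisfied.

Conj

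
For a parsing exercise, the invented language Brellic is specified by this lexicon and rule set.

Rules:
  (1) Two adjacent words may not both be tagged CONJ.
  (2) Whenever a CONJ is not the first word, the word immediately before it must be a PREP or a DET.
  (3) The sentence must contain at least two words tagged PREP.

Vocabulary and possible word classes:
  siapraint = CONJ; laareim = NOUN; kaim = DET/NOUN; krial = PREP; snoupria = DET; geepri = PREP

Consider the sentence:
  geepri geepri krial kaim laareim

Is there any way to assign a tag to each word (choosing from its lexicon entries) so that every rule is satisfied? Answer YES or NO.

YES

Candidates per position — 1:geepri {PREP}; 2:geepri {PREP}; 3:krial {PREP}; 4:kaim {DET,NOUN}; 5:laareim {NOUN}.
One satisfying assignment: PREP PREP PREP NOUN NOUN.
Verifying each rule — rule 1 satisfied; rule 2 satisfied; rule 3 satisfied.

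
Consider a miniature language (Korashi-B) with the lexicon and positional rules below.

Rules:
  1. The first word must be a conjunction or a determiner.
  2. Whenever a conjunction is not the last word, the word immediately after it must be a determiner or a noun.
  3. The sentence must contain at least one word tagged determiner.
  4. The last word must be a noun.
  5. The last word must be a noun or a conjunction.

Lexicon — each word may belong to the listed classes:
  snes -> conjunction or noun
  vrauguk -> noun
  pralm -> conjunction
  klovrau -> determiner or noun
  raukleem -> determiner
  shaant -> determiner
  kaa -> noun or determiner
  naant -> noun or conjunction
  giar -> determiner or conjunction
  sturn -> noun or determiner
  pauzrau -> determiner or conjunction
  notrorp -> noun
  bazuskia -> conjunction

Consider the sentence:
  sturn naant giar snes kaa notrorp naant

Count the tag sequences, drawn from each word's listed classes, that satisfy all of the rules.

Candidates per position — 1:sturn {noun,determiner}; 2:naant {noun,conjunction}; 3:giar {determiner,conjunction}; 4:snes {conjunction,noun}; 5:kaa {noun,determiner}; 6:notrorp {noun}; 7:naant {noun,conjunction}.
There are 64 candidate sequences in total.
Checking each against the rules leaves 10 sequences.
Count = 10.

10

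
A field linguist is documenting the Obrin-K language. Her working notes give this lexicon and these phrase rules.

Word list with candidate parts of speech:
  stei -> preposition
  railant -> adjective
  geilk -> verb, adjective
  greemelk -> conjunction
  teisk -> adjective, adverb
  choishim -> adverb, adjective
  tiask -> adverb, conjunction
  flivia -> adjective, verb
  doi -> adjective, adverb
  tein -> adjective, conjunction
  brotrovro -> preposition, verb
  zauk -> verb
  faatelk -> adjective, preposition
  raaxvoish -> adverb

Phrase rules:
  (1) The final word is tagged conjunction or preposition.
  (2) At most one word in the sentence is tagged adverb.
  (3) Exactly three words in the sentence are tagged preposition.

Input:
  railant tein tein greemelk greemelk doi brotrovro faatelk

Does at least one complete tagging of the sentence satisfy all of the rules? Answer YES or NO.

NO

Candidates per position — 1:railant {adjective}; 2:tein {adjective,conjunction}; 3:tein {adjective,conjunction}; 4:greemelk {conjunction}; 5:greemelk {conjunction}; 6:doi {adjective,adverb}; 7:brotrovro {preposition,verb}; 8:faatelk {adjective,preposition}.
Rule 3 cannot be satisfied by any choice of tags from the lexicon.
So there is no consistent tagging.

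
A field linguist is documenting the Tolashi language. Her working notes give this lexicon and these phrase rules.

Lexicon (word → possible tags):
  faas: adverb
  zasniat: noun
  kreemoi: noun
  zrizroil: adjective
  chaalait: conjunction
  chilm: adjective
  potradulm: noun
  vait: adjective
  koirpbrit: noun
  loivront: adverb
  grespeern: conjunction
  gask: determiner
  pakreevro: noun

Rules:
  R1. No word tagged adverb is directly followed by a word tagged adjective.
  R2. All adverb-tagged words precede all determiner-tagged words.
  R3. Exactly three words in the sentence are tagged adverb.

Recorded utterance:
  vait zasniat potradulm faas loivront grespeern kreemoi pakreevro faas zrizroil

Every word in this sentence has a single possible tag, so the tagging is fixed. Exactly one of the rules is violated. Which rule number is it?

1

Fixed tagging: adjective noun noun adverb adverb conjunction noun noun adverb adjective.
Applying the rules: R1 fails, R2 ok, R3 ok.
Only rule 1 fails.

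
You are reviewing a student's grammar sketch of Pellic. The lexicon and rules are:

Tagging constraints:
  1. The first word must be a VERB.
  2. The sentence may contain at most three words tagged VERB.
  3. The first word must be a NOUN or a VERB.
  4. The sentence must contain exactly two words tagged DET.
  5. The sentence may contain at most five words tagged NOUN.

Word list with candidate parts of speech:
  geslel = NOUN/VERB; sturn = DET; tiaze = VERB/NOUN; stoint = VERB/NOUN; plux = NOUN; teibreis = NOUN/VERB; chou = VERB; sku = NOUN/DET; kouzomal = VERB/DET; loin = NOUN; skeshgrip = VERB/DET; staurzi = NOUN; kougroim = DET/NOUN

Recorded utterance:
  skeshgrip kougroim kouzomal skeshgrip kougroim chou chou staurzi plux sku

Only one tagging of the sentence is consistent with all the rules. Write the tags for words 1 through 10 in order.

VERB NOUN DET DET NOUN VERB VERB NOUN NOUN NOUN

Candidates per position — 1:skeshgrip {VERB,DET}; 2:kougroim {DET,NOUN}; 3:kouzomal {VERB,DET}; 4:skeshgrip {VERB,DET}; 5:kougroim {DET,NOUN}; 6:chou {VERB}; 7:chou {VERB}; 8:staurzi {NOUN}; 9:plux {NOUN}; 10:sku {NOUN,DET}.
Position 1: tagging it DET would leave rule 1 unsatisfiable, so it must be VERB.
Position 3: tagging it VERB would leave rule 2 unsatisfiable, so it must be DET.
Position 4: tagging it VERB would leave rule 2 unsatisfiable, so it must be DET.
Position 5: tagging it DET would leave rule 4 unsatisfiable, so it must be NOUN.
Position 10: tagging it DET would leave rule 4 unsatisfiable, so it must be NOUN.
Position 2: tagging it DET would leave rule 4 unsatisfiable, so it must be NOUN.
So the tagging must be: VERB NOUN DET DET NOUN VERB VERB NOUN NOUN NOUN.
Checking: rule 1 satisfied; rule 2 satisfied; rule 3 satisfied; rule 4 satisfied; rule 5 satisfied.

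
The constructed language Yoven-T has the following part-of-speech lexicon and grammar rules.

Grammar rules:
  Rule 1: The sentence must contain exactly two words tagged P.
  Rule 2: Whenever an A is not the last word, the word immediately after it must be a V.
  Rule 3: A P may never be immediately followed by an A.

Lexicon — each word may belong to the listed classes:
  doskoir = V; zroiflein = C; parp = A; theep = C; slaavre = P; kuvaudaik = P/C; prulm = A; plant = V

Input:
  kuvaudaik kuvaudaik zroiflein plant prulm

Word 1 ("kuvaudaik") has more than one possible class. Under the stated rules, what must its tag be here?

P

Candidates per position — 1:kuvaudaik {P,C}; 2:kuvaudaik {P,C}; 3:zroiflein {C}; 4:plant {V}; 5:prulm {A}.
At position 1, choosing C makes rule 1 impossible to satisfy; hence P.
At position 2, choosing C makes rule 1 impossible to satisfy; hence P.
That leaves exactly one tagging: P P C V A.
Verifying each rule — rule 1 holds; rule 2 holds; rule 3 holds.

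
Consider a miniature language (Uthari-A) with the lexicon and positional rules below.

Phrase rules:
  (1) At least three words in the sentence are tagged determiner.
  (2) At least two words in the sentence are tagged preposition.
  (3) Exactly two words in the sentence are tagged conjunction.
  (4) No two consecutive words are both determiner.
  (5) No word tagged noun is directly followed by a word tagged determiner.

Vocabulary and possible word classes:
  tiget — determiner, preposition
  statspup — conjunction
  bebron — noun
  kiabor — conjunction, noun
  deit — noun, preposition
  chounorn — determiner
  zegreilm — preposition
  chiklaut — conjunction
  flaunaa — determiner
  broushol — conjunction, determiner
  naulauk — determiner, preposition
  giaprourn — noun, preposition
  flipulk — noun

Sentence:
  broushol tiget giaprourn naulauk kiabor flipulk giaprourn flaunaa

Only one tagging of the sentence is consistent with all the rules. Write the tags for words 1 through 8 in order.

conjunction determiner preposition determiner conjunction noun preposition determiner

Candidates per position — 1:broushol {conjunction,determiner}; 2:tiget {determiner,preposition}; 3:giaprourn {noun,preposition}; 4:naulauk {determiner,preposition}; 5:kiabor {conjunction,noun}; 6:flipulk {noun}; 7:giaprourn {noun,preposition}; 8:flaunaa {determiner}.
Position 1: determiner is ruled out by rule 3; that leaves conjunction.
Position 2: preposition is ruled out by rule 1; that leaves determiner.
Position 4: preposition is ruled out by rule 1; that leaves determiner.
Position 5: noun is ruled out by rule 3; that leaves conjunction.
Position 7: noun is ruled out by rule 2; that leaves preposition.
Position 3: noun is ruled out by rule 2; that leaves preposition.
The unique satisfying tagging is: conjunction determiner preposition determiner conjunction noun preposition determiner.
Checking: rule 1 ok; rule 2 ok; rule 3 ok; rule 4 ok; rule 5 ok.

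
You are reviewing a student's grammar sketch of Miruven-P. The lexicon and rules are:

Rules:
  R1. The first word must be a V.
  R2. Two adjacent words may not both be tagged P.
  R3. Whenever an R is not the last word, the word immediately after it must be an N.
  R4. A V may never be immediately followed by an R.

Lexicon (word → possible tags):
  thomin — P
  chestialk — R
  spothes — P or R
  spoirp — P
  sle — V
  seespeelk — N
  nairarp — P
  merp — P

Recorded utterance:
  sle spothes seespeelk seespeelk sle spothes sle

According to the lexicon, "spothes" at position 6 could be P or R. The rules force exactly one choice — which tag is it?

P

Candidates per position — 1:sle {V}; 2:spothes {P,R}; 3:seespeelk {N}; 4:seespeelk {N}; 5:sle {V}; 6:spothes {P,R}; 7:sle {V}.
If word 2 were R, no tagging could satisfy rule 4; so word 2 is P.
If word 6 were R, no tagging could satisfy rule 3; so word 6 is P.
So the tagging must be: V P N N V P V.
Checking: rule 1 ok; rule 2 ok; rule 3 ok; rule 4 ok.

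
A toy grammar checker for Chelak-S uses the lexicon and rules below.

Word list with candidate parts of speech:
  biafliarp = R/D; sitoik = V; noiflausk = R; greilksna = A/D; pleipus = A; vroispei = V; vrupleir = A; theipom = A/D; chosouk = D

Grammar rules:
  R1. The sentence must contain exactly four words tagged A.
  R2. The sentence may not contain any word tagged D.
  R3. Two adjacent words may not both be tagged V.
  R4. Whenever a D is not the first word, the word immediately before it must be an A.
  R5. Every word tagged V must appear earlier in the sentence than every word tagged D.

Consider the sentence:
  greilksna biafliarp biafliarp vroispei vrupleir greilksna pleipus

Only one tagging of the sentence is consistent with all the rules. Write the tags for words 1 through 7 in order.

A R R V A A A

Candidates per position — 1:greilksna {A,D}; 2:biafliarp {R,D}; 3:biafliarp {R,D}; 4:vroispei {V}; 5:vrupleir {A}; 6:greilksna {A,D}; 7:pleipus {A}.
Position 1: D is ruled out by rule 1; that leaves A.
Position 2: D is ruled out by rule 2; that leaves R.
Position 3: D is ruled out by rule 2; that leaves R.
Position 6: D is ruled out by rule 1; that leaves A.
The only consistent sequence is: A R R V A A A.
Rule-by-rule: rule 1 satisfied; rule 2 satisfied; rule 3 satisfied; rule 4 satisfied; rule 5 satisfied.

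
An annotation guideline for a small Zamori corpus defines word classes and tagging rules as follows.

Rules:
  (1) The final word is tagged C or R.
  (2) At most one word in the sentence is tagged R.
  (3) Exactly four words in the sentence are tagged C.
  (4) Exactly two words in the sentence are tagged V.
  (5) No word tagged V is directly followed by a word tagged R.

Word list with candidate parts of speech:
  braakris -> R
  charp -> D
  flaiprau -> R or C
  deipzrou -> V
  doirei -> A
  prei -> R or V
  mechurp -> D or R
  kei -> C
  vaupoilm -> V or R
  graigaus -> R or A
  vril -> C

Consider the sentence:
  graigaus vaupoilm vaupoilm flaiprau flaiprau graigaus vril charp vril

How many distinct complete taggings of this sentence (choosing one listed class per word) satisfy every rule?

3

Candidates per position — 1:graigaus {R,A}; 2:vaupoilm {V,R}; 3:vaupoilm {V,R}; 4:flaiprau {R,C}; 5:flaiprau {R,C}; 6:graigaus {R,A}; 7:vril {C}; 8:charp {D}; 9:vril {C}.
There are 64 candidate sequences in total.
The sequences that satisfy every rule: R V V C C A C D C; A V V C C R C D C; A V V C C A C D C.
Count = 3.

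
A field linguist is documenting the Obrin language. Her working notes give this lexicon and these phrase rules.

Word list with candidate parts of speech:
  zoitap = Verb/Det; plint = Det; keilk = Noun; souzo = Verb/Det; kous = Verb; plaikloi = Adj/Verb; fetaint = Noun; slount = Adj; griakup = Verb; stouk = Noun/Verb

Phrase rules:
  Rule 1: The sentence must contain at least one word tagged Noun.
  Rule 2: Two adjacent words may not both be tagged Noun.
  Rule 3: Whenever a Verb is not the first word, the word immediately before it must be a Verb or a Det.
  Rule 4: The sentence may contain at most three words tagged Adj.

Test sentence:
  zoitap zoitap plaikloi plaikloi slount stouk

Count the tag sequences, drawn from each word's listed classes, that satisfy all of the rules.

Candidates per position — 1:zoitap {Verb,Det}; 2:zoitap {Verb,Det}; 3:plaikloi {Adj,Verb}; 4:plaikloi {Adj,Verb}; 5:slount {Adj}; 6:stouk {Noun,Verb}.
There are 32 candidate sequences in total.
Checking each against the rules leaves 12 sequences.
Count = 12.

12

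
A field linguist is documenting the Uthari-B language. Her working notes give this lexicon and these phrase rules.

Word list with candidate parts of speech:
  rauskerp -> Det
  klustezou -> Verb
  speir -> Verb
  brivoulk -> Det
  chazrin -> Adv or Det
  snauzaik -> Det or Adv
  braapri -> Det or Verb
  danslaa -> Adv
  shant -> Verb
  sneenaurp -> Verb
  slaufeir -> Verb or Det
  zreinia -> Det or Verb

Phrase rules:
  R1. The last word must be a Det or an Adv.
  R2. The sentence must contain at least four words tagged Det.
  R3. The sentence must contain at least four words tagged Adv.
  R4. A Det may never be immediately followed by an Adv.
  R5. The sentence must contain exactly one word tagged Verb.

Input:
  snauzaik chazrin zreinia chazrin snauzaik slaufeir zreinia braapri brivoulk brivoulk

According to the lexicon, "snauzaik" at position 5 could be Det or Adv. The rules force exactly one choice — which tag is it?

Adv

Candidates per position — 1:snauzaik {Det,Adv}; 2:chazrin {Adv,Det}; 3:zreinia {Det,Verb}; 4:chazrin {Adv,Det}; 5:snauzaik {Det,Adv}; 6:slaufeir {Verb,Det}; 7:zreinia {Det,Verb}; 8:braapri {Det,Verb}; 9:brivoulk {Det}; 10:brivoulk {Det}.
At position 1, choosing Det makes rule 3 impossible to satisfy; hence Adv.
At position 2, choosing Det makes rule 3 impossible to satisfy; hence Adv.
At position 4, choosing Det makes rule 3 impossible to satisfy; hence Adv.
At position 5, choosing Det makes rule 3 impossible to satisfy; hence Adv.
At position 3, choosing Det makes rule 4 impossible to satisfy; hence Verb.
At position 6, choosing Verb makes rule 5 impossible to satisfy; hence Det.
At position 7, choosing Verb makes rule 5 impossible to satisfy; hence Det.
At position 8, choosing Verb makes rule 5 impossible to satisfy; hence Det.
The unique satisfying tagging is: Adv Adv Verb Adv Adv Det Det Det Det Det.
Verifying each rule — rule 1 satisfied; rule 2 satisfied; rule 3 satisfied; rule 4 satisfied; rule 5 satisfied.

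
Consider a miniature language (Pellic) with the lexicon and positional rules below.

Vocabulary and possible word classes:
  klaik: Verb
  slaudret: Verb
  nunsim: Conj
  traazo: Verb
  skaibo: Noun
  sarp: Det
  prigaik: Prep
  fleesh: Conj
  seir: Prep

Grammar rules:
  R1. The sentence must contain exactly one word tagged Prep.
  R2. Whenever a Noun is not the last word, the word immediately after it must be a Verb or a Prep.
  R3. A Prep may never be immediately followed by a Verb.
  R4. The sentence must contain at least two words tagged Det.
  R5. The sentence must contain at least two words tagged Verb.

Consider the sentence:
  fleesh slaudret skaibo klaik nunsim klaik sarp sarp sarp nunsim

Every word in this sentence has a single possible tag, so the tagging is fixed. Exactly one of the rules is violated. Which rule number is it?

Fixed tagging: Conj Verb Noun Verb Conj Verb Det Det Det Conj.
Applying the rules: R1 fail, R2 pass, R3 pass, R4 pass, R5 pass.
Only rule 1 fails.

1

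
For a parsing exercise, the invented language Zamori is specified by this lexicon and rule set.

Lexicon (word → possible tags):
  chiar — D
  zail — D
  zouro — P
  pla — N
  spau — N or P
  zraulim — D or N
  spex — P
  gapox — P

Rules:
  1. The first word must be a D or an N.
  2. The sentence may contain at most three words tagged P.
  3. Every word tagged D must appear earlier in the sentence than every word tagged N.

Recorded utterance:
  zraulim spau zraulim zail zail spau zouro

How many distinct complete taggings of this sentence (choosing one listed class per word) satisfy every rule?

Candidates per position — 1:zraulim {D,N}; 2:spau {N,P}; 3:zraulim {D,N}; 4:zail {D}; 5:zail {D}; 6:spau {N,P}; 7:zouro {P}.
There are 16 candidate sequences in total.
The sequences that satisfy every rule: D P D D D N P; D P D D D P P.
Count = 2.

2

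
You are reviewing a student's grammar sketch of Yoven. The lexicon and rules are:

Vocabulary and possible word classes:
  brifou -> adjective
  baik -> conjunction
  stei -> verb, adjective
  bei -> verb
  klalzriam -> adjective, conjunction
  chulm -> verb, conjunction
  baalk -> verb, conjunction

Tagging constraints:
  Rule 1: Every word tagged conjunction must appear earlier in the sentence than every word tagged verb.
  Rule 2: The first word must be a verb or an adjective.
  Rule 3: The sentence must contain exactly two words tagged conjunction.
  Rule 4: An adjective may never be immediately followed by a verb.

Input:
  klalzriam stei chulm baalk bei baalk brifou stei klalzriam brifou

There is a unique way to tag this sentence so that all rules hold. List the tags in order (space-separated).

adjective adjective conjunction conjunction verb verb adjective adjective adjective adjective

Candidates per position — 1:klalzriam {adjective,conjunction}; 2:stei {verb,adjective}; 3:chulm {verb,conjunction}; 4:baalk {verb,conjunction}; 5:bei {verb}; 6:baalk {verb,conjunction}; 7:brifou {adjective}; 8:stei {verb,adjective}; 9:klalzriam {adjective,conjunction}; 10:brifou {adjective}.
Word 1 cannot be conjunction — rule 2 would then fail for every completion. It is adjective.
Word 2 cannot be verb — rule 4 would then fail for every completion. It is adjective.
Word 3 cannot be verb — rule 4 would then fail for every completion. It is conjunction.
Word 6 cannot be conjunction — rule 1 would then fail for every completion. It is verb.
Word 8 cannot be verb — rule 4 would then fail for every completion. It is adjective.
Word 9 cannot be conjunction — rule 1 would then fail for every completion. It is adjective.
Word 4 cannot be verb — rule 3 would then fail for every completion. It is conjunction.
That leaves exactly one tagging: adjective adjective conjunction conjunction verb verb adjective adjective adjective adjective.
Checking: rule 1 satisfied; rule 2 satisfied; rule 3 satisfied; rule 4 satisfied.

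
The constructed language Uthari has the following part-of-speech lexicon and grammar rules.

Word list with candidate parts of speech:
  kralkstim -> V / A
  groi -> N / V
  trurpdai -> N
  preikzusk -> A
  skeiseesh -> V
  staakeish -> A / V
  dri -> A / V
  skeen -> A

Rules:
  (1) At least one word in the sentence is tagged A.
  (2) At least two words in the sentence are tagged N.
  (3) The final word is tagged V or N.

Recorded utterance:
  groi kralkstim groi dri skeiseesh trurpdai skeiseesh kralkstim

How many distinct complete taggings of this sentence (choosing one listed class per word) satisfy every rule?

9

Candidates per position — 1:groi {N,V}; 2:kralkstim {V,A}; 3:groi {N,V}; 4:dri {A,V}; 5:skeiseesh {V}; 6:trurpdai {N}; 7:skeiseesh {V}; 8:kralkstim {V,A}.
There are 32 candidate sequences in total.
Checking each against the rules leaves 9 sequences.
Count = 9.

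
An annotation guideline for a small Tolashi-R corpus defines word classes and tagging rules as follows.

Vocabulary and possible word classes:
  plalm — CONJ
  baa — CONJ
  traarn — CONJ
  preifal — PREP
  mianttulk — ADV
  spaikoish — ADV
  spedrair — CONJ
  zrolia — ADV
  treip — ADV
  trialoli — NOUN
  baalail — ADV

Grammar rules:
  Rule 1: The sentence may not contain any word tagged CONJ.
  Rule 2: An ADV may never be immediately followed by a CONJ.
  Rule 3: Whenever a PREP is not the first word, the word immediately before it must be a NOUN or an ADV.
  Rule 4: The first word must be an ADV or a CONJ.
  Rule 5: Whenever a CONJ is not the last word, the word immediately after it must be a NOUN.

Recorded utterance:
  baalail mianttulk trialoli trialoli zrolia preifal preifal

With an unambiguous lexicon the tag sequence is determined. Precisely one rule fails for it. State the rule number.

Fixed tagging: ADV ADV NOUN NOUN ADV PREP PREP.
Applying the rules: R1 ✓, R2 ✓, R3 ✗, R4 ✓, R5 ✓.
Only rule 3 fails.

3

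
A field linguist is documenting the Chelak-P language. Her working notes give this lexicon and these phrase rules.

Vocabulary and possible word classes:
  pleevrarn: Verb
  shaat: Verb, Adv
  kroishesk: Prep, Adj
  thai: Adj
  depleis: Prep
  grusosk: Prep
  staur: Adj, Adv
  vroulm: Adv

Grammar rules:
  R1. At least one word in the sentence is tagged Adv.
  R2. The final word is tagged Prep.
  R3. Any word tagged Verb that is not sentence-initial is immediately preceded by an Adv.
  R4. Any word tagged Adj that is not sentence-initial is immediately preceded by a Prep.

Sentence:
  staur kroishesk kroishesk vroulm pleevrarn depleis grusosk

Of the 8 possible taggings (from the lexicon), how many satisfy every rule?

Candidates per position — 1:staur {Adj,Adv}; 2:kroishesk {Prep,Adj}; 3:kroishesk {Prep,Adj}; 4:vroulm {Adv}; 5:pleevrarn {Verb}; 6:depleis {Prep}; 7:grusosk {Prep}.
There are 8 candidate sequences in total.
The sequences that satisfy every rule: Adj Prep Prep Adv Verb Prep Prep; Adj Prep Adj Adv Verb Prep Prep; Adv Prep Prep Adv Verb Prep Prep; Adv Prep Adj Adv Verb Prep Prep.
Count = 4.

4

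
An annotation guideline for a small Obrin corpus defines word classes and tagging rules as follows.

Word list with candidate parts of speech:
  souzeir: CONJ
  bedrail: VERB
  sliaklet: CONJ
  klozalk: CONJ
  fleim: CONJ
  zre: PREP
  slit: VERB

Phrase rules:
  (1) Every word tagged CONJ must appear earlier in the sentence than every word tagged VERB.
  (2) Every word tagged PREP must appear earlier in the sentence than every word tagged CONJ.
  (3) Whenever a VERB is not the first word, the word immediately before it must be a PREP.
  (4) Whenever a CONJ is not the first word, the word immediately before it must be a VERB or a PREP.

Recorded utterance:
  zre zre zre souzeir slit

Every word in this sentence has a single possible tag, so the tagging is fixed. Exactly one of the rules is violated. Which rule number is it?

Fixed tagging: PREP PREP PREP CONJ VERB.
Rule check: R1 pass, R2 pass, R3 fail, R4 pass.
Only rule 3 fails.

3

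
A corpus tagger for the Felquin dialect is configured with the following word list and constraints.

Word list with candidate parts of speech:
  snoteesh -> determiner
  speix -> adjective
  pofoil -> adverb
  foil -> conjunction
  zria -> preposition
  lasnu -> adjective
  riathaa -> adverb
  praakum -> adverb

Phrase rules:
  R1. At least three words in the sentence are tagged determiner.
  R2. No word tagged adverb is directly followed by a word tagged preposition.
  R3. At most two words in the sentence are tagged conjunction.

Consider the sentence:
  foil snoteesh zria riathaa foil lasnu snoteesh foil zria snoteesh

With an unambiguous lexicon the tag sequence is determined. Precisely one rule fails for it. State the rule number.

3

Fixed tagging: conjunction determiner preposition adverb conjunction adjective determiner conjunction preposition determiner.
Applying the rules: R1 holds, R2 holds, R3 violated.
Only rule 3 fails.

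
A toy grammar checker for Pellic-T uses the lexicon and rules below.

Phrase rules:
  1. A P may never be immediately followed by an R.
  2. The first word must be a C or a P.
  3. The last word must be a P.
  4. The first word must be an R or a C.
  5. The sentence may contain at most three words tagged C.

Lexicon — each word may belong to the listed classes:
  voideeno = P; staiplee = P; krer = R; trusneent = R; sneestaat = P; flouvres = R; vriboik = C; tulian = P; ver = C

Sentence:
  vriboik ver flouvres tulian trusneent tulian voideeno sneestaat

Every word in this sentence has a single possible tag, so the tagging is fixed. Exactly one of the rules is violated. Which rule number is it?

1

Fixed tagging: C C R P R P P P.
Rule check: R1 violated, R2 holds, R3 holds, R4 holds, R5 holds.
Only rule 1 fails.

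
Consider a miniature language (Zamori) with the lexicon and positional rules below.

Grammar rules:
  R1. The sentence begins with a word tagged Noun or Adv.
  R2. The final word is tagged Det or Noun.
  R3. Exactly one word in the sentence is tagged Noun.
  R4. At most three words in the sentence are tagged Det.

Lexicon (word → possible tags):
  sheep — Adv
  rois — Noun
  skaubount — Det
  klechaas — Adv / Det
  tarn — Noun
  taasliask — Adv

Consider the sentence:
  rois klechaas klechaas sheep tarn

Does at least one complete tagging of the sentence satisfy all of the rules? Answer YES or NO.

Candidates per position — 1:rois {Noun}; 2:klechaas {Adv,Det}; 3:klechaas {Adv,Det}; 4:sheep {Adv}; 5:tarn {Noun}.
Rule 3 cannot be satisfied by any choice of tags from the lexicon.
So there is no consistent tagging.

NO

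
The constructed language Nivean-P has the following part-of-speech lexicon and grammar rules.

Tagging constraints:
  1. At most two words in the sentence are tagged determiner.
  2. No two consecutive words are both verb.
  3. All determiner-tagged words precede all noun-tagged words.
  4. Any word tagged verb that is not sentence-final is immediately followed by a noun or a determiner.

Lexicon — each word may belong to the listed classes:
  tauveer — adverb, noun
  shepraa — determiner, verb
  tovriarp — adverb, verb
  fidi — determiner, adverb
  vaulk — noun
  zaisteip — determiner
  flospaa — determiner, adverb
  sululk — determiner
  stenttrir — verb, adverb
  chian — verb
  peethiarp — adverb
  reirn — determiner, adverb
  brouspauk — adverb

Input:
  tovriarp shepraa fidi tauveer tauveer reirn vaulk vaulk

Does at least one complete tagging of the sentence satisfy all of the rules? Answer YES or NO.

YES

Candidates per position — 1:tovriarp {adverb,verb}; 2:shepraa {determiner,verb}; 3:fidi {determiner,adverb}; 4:tauveer {adverb,noun}; 5:tauveer {adverb,noun}; 6:reirn {determiner,adverb}; 7:vaulk {noun}; 8:vaulk {noun}.
One satisfying assignment: verb determiner adverb adverb adverb adverb noun noun.
Verifying each rule — rule 1 satisfied; rule 2 satisfied; rule 3 satisfied; rule 4 satisfied.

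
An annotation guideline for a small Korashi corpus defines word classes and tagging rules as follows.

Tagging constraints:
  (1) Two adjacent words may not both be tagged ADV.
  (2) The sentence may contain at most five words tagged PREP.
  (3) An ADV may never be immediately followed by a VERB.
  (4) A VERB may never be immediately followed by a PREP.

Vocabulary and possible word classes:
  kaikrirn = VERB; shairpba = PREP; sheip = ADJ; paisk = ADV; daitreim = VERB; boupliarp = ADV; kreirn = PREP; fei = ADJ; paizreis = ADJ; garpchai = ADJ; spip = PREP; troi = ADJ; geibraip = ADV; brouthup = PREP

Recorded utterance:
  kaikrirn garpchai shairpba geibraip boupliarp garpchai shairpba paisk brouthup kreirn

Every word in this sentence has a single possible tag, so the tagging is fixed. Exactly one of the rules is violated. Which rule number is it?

1

Fixed tagging: VERB ADJ PREP ADV ADV ADJ PREP ADV PREP PREP.
Checking each rule: R1 fails, R2 ok, R3 ok, R4 ok.
Only rule 1 fails.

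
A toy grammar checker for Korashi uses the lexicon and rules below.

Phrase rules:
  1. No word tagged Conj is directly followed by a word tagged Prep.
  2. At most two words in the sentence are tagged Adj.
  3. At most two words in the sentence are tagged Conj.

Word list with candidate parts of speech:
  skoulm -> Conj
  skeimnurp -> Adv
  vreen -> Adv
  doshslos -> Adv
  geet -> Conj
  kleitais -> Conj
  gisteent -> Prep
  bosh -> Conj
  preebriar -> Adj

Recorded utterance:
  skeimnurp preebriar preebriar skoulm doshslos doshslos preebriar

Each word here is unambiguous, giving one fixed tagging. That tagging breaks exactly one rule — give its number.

Fixed tagging: Adv Adj Adj Conj Adv Adv Adj.
Rule check: R1 holds, R2 violated, R3 holds.
Only rule 2 fails.

2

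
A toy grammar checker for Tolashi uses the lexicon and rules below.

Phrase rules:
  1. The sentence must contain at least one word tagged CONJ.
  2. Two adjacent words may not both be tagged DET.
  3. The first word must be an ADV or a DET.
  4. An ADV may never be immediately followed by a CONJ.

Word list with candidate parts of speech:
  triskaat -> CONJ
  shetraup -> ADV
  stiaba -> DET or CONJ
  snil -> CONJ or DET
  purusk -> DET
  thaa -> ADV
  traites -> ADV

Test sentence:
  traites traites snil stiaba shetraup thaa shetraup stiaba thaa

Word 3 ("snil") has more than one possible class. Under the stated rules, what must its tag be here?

DET

Candidates per position — 1:traites {ADV}; 2:traites {ADV}; 3:snil {CONJ,DET}; 4:stiaba {DET,CONJ}; 5:shetraup {ADV}; 6:thaa {ADV}; 7:shetraup {ADV}; 8:stiaba {DET,CONJ}; 9:thaa {ADV}.
At position 3, choosing CONJ makes rule 4 impossible to satisfy; hence DET.
At position 4, choosing DET makes rule 2 impossible to satisfy; hence CONJ.
At position 8, choosing CONJ makes rule 4 impossible to satisfy; hence DET.
The only consistent sequence is: ADV ADV DET CONJ ADV ADV ADV DET ADV.
Verifying each rule — rule 1 ok; rule 2 ok; rule 3 ok; rule 4 ok.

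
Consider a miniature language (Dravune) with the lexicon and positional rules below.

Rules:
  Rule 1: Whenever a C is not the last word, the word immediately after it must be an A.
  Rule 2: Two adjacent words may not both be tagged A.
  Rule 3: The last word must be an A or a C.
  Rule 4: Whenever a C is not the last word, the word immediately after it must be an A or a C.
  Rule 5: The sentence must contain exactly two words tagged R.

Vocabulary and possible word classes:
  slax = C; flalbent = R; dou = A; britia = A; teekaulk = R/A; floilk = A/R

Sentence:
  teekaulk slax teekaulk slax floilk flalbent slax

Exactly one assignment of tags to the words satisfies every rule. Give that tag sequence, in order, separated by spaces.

R C A C A R C

Candidates per position — 1:teekaulk {R,A}; 2:slax {C}; 3:teekaulk {R,A}; 4:slax {C}; 5:floilk {A,R}; 6:flalbent {R}; 7:slax {C}.
At position 3, choosing R makes rule 1 impossible to satisfy; hence A.
At position 5, choosing R makes rule 1 impossible to satisfy; hence A.
At position 1, choosing A makes rule 5 impossible to satisfy; hence R.
The unique satisfying tagging is: R C A C A R C.
Check: rule 1 ✓; rule 2 ✓; rule 3 ✓; rule 4 ✓; rule 5 ✓.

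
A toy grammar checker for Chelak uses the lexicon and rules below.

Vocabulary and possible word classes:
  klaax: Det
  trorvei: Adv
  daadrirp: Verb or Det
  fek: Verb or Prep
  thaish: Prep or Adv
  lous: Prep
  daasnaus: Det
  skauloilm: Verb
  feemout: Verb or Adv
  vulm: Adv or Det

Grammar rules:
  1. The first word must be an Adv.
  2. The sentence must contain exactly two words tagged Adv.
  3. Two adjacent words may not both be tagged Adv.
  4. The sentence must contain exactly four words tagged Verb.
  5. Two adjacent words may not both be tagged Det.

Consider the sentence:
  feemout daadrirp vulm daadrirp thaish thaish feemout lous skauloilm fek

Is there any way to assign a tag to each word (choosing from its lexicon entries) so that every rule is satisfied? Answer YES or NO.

YES

Candidates per position — 1:feemout {Verb,Adv}; 2:daadrirp {Verb,Det}; 3:vulm {Adv,Det}; 4:daadrirp {Verb,Det}; 5:thaish {Prep,Adv}; 6:thaish {Prep,Adv}; 7:feemout {Verb,Adv}; 8:lous {Prep}; 9:skauloilm {Verb}; 10:fek {Verb,Prep}.
One satisfying assignment: Adv Det Adv Verb Prep Prep Verb Prep Verb Verb.
Verifying each rule — rule 1 satisfied; rule 2 satisfied; rule 3 satisfied; rule 4 satisfied; rule 5 satisfied.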